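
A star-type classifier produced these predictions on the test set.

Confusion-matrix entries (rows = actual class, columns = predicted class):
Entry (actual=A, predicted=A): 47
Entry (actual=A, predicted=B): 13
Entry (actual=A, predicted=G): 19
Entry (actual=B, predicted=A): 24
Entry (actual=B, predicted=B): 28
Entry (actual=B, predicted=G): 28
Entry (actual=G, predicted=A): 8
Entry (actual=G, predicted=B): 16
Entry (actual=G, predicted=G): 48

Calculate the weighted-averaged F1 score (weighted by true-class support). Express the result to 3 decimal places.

Per-class F1 score (2·TP/(2·TP+FP+FN)):
  A: TP=47, FP=24+8=32, FN=13+19=32 → 94/158 = 0.5949
  B: TP=28, FP=13+16=29, FN=24+28=52 → 56/137 = 0.4088
  G: TP=48, FP=19+28=47, FN=8+16=24 → 96/167 = 0.5749
Weighted-F1 score = Σ (supportᵢ/N)·F1 scoreᵢ with N=231: (79/231)·0.5949 + (80/231)·0.4088 + (72/231)·0.5749 = 0.524

0.524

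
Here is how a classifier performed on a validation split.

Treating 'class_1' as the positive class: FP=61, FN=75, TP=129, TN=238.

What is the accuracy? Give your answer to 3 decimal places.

0.730

Accuracy = (TP+TN)/N = (129+238)/503 = 0.730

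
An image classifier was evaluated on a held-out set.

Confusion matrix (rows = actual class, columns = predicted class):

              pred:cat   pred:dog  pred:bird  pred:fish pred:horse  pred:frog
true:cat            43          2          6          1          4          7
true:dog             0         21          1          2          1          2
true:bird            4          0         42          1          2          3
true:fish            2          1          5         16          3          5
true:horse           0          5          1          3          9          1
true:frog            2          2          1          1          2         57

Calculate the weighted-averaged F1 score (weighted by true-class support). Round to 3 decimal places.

Per-class F1 score (2·TP/(2·TP+FP+FN)):
  cat: TP=43, FP=0+4+2+0+2=8, FN=2+6+1+4+7=20 → 86/114 = 0.7544
  dog: TP=21, FP=2+0+1+5+2=10, FN=0+1+2+1+2=6 → 42/58 = 0.7241
  bird: TP=42, FP=6+1+5+1+1=14, FN=4+0+1+2+3=10 → 84/108 = 0.7778
  fish: TP=16, FP=1+2+1+3+1=8, FN=2+1+5+3+5=16 → 32/56 = 0.5714
  horse: TP=9, FP=4+1+2+3+2=12, FN=0+5+1+3+1=10 → 18/40 = 0.4500
  frog: TP=57, FP=7+2+3+5+1=18, FN=2+2+1+1+2=8 → 114/140 = 0.8143
Weighted-F1 score = Σ (supportᵢ/N)·F1 scoreᵢ with N=258: (63/258)·0.7544 + (27/258)·0.7241 + (52/258)·0.7778 + (32/258)·0.5714 + (19/258)·0.4500 + (65/258)·0.8143 = 0.726

0.726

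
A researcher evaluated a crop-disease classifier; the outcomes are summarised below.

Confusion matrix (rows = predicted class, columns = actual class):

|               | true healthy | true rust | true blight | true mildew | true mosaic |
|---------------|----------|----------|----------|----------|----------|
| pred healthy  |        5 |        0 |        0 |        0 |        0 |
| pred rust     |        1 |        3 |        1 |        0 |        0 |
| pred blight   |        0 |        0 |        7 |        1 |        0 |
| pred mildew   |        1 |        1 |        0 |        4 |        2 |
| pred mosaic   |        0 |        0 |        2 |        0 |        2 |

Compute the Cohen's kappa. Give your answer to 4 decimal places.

0.6192

Observed agreement pₒ = trace/N = 21/30 = 0.70000
Expected agreement pₑ = Σ (rowᵢ·colᵢ)/N² = (7·5 + 4·5 + 10·8 + 5·8 + 4·4)/30² = 0.21222
κ = (pₒ − pₑ)/(1 − pₑ) = (0.70000 − 0.21222)/(1 − 0.21222) = 0.6192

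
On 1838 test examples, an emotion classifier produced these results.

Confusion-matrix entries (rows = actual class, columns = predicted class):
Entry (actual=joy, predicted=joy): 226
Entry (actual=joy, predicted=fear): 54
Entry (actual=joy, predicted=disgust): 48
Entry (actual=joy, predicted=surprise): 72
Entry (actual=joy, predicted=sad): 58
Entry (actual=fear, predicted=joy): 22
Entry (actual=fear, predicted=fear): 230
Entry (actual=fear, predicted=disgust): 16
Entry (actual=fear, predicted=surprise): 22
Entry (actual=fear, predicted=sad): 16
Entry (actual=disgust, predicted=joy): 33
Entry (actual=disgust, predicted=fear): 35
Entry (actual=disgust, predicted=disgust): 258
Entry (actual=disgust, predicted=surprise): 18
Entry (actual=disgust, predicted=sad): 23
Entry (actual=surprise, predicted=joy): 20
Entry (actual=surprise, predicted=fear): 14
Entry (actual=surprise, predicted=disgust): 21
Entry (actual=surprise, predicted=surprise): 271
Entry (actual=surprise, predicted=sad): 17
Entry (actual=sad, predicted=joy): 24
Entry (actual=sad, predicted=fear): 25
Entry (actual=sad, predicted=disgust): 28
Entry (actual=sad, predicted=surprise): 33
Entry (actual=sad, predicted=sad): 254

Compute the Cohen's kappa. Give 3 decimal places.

Observed agreement pₒ = trace/N = 1239/1838 = 0.6741
Expected agreement pₑ = Σ (rowᵢ·colᵢ)/N² = (458·325 + 306·358 + 367·371 + 343·416 + 364·368)/1838² = 0.1987
κ = (pₒ − pₑ)/(1 − pₑ) = (0.6741 − 0.1987)/(1 − 0.1987) = 0.593

0.593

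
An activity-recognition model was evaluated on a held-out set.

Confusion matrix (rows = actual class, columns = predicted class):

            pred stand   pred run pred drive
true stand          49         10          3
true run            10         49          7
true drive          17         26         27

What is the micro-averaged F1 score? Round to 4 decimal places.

0.6313

Micro-averaging pools counts across classes: ΣTP=125, ΣFP=73, ΣFN=73.
Micro-F1 score = 2·TP/(2·TP+FP+FN) on pooled counts = 0.6313 (equals overall accuracy in single-label multiclass).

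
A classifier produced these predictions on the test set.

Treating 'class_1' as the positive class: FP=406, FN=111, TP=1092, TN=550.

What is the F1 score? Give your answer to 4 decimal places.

0.8086

Precision = TP/(TP+FP) = 1092/1498 = 0.7290
Recall = TP/(TP+FN) = 1092/1203 = 0.9077
F1 = 2·TP/(2·TP+FP+FN) = 2184/2701 = 0.8086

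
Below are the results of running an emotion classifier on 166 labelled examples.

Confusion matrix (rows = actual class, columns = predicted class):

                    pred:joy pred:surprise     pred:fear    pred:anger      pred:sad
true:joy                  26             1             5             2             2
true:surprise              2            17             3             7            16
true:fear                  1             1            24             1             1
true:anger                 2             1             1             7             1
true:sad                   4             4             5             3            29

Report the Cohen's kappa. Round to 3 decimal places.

0.518

Observed agreement pₒ = trace/N = 103/166 = 0.6205
Expected agreement pₑ = Σ (rowᵢ·colᵢ)/N² = (36·35 + 45·24 + 28·38 + 12·20 + 45·49)/166² = 0.2123
κ = (pₒ − pₑ)/(1 − pₑ) = (0.6205 − 0.2123)/(1 − 0.2123) = 0.518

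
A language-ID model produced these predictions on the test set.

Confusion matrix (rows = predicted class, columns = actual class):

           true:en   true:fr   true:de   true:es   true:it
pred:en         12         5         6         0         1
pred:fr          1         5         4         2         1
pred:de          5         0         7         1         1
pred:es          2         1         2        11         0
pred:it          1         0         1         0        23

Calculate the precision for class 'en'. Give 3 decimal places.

One-vs-rest for 'en': TP = diagonal; FP = other classes predicted 'en'; FN = 'en' predicted as other.
precision = TP/(TP+FP).
en: TP=12, FP=5+6+0+1=12 → 12/24 = 0.5000

0.500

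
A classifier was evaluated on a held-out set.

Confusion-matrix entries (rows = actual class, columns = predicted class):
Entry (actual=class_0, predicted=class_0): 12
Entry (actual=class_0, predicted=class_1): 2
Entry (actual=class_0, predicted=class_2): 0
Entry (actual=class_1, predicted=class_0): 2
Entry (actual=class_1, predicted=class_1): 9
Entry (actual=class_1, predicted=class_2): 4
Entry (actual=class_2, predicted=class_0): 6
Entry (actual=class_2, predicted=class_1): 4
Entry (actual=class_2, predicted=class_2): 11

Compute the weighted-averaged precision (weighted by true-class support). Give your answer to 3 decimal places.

0.656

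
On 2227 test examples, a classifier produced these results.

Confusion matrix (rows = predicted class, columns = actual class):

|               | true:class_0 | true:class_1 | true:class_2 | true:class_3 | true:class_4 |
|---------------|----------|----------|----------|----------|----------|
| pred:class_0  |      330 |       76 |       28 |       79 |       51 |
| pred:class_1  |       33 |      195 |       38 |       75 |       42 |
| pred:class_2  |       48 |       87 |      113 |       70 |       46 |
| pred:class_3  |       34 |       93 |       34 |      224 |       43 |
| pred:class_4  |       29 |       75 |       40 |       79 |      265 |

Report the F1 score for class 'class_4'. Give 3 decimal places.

0.567

Take TP from the diagonal, FP from the rest of the 'class_4' prediction marginal, FN from the rest of the 'class_4' actual marginal.
F1 score = 2·TP/(2·TP+FP+FN).
class_4: TP=265, FP=29+75+40+79=223, FN=51+42+46+43=182 → 530/935 = 0.5668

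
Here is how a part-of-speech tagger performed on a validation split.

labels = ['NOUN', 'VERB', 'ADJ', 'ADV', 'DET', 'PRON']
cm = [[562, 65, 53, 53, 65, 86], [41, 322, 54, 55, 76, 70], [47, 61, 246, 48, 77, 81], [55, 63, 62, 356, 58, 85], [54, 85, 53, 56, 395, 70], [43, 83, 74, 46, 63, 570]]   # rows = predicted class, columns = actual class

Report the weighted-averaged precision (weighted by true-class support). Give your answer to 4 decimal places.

Per-class precision (TP/(TP+FP)):
  NOUN: TP=562, FP=65+53+53+65+86=322 → 562/884 = 0.63575
  VERB: TP=322, FP=41+54+55+76+70=296 → 322/618 = 0.52104
  ADJ: TP=246, FP=47+61+48+77+81=314 → 246/560 = 0.43929
  ADV: TP=356, FP=55+63+62+58+85=323 → 356/679 = 0.52430
  DET: TP=395, FP=54+85+53+56+70=318 → 395/713 = 0.55400
  PRON: TP=570, FP=43+83+74+46+63=309 → 570/879 = 0.64846
Weighted-precision = Σ (supportᵢ/N)·precisionᵢ with N=4333: (802/4333)·0.63575 + (679/4333)·0.52104 + (542/4333)·0.43929 + (614/4333)·0.52430 + (734/4333)·0.55400 + (962/4333)·0.64846 = 0.5664

0.5664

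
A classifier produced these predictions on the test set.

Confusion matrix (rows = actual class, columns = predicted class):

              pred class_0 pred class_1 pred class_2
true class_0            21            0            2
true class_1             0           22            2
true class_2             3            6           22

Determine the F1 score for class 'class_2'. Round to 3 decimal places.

0.772

One-vs-rest for 'class_2': TP = diagonal; FP = other classes predicted 'class_2'; FN = 'class_2' predicted as other.
F1 score = 2·TP/(2·TP+FP+FN).
class_2: TP=22, FP=2+2=4, FN=3+6=9 → 44/57 = 0.7719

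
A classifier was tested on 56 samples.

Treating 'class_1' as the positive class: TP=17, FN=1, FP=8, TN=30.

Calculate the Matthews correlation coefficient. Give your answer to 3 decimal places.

MCC = (TP·TN − FP·FN) / √((TP+FP)(TP+FN)(TN+FP)(TN+FN))
Numerator = 17·30 − 8·1 = 502
Denominator = √(25·18·38·31) = √530100 = 728.0797
MCC = 502 / 728.0797 = 0.689

0.689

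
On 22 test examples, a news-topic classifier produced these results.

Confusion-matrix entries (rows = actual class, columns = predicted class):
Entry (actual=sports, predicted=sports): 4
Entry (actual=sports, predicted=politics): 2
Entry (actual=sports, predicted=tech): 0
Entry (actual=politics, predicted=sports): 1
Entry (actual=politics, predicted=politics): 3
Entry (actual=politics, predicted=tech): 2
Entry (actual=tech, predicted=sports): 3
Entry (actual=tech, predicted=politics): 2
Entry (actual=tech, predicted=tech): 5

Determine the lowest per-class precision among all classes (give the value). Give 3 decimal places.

Per-class precision (TP/(TP+FP)):
  sports: TP=4, FP=1+3=4 → 4/8 = 0.5000
  politics: TP=3, FP=2+2=4 → 3/7 = 0.4286
  tech: TP=5, FP=0+2=2 → 5/7 = 0.7143
Lowest is class 'politics' with precision = 0.429.

0.429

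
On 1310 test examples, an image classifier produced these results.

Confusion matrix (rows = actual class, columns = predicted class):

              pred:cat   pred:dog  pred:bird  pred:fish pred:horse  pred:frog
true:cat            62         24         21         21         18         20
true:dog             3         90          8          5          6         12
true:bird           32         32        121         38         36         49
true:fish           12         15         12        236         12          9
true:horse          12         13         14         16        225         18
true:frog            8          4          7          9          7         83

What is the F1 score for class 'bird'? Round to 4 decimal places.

0.4929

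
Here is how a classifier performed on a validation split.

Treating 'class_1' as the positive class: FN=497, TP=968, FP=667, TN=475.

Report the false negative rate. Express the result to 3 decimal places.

FNR = FN/(FN+TP) = 497/(497+968) = 0.339

0.339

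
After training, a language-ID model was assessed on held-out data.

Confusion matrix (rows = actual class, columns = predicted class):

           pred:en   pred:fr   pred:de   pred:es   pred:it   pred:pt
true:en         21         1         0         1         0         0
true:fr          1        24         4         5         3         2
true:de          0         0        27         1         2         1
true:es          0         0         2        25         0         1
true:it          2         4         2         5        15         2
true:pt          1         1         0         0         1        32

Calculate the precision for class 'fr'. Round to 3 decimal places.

0.800

precision = TP/(TP+FP).
fr: TP=24, FP=1+0+0+4+1=6 → 24/30 = 0.8000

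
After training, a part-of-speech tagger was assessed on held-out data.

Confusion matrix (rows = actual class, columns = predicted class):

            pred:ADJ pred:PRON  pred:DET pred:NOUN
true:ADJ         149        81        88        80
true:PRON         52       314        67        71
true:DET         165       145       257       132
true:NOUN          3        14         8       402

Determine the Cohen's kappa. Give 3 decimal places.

0.407

Observed agreement pₒ = trace/N = 1122/2028 = 0.5533
Expected agreement pₑ = Σ (rowᵢ·colᵢ)/N² = (398·369 + 504·554 + 699·420 + 427·685)/2028² = 0.2461
κ = (pₒ − pₑ)/(1 − pₑ) = (0.5533 − 0.2461)/(1 − 0.2461) = 0.407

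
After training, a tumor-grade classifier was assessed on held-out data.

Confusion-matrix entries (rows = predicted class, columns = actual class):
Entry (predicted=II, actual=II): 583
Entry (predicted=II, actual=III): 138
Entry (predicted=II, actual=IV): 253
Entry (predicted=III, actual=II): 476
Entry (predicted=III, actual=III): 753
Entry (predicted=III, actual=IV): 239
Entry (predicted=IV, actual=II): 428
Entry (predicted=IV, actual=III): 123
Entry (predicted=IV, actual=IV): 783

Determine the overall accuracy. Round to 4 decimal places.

0.5612

Accuracy = trace / total = (583+753+783=2119) / 3776 = 2119/3776 = 0.5612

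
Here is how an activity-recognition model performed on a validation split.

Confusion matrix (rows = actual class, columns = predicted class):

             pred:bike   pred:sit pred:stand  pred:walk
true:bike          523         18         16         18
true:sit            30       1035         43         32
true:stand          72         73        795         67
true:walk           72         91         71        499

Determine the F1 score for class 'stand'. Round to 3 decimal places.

0.823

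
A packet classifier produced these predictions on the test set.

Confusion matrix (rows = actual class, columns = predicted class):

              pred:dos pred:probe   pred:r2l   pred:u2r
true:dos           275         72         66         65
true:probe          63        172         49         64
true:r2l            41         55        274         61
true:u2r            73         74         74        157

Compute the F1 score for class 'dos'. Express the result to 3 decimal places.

0.591

One-vs-rest for 'dos': TP = diagonal; FP = other classes predicted 'dos'; FN = 'dos' predicted as other.
F1 score = 2·TP/(2·TP+FP+FN).
dos: TP=275, FP=63+41+73=177, FN=72+66+65=203 → 550/930 = 0.5914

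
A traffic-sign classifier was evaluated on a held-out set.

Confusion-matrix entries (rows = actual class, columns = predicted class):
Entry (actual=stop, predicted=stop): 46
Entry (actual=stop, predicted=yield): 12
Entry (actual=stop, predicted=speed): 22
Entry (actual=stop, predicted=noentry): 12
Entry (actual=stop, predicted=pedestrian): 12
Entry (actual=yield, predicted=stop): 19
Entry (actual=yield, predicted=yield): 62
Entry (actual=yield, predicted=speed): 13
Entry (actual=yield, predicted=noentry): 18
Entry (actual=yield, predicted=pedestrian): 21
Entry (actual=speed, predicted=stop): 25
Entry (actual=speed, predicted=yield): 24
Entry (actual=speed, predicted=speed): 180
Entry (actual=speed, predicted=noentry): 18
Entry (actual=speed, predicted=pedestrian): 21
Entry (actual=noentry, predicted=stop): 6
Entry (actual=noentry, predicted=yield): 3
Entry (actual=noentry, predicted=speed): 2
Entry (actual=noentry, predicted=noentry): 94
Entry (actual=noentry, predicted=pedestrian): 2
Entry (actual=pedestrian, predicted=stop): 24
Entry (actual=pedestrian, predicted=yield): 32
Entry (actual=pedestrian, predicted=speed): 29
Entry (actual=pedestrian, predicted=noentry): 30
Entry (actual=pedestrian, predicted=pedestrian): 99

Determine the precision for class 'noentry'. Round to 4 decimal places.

Treat 'noentry' as positive and all other classes as negative.
precision = TP/(TP+FP).
noentry: TP=94, FP=12+18+18+30=78 → 94/172 = 0.54651

0.5465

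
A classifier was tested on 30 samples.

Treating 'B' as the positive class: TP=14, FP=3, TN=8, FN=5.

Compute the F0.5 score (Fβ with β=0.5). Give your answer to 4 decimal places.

Fβ = (1+β²)·TP / ((1+β²)·TP + β²·FN + FP), with β²=1/4
= 1.25·14 / (1.25·14 + 0.25·5 + 3) = 0.8046

0.8046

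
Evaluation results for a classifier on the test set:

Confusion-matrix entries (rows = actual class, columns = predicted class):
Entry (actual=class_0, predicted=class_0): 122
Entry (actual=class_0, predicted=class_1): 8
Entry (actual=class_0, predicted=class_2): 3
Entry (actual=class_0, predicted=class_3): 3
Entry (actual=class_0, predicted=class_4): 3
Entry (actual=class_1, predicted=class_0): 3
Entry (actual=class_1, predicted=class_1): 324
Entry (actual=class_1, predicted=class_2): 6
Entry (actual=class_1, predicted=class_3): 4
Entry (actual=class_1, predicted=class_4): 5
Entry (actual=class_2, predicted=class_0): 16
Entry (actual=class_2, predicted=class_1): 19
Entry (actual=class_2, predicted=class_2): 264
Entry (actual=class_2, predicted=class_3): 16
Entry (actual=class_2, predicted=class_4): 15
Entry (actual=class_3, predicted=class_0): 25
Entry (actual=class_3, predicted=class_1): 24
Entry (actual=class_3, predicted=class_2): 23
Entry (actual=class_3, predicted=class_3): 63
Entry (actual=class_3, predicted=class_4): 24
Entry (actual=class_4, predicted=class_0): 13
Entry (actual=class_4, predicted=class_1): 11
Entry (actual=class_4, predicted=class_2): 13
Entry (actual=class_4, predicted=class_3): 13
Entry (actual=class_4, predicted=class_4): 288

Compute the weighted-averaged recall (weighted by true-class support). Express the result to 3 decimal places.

Per-class recall (TP/(TP+FN)):
  class_0: TP=122, FN=8+3+3+3=17 → 122/139 = 0.8777
  class_1: TP=324, FN=3+6+4+5=18 → 324/342 = 0.9474
  class_2: TP=264, FN=16+19+16+15=66 → 264/330 = 0.8000
  class_3: TP=63, FN=25+24+23+24=96 → 63/159 = 0.3962
  class_4: TP=288, FN=13+11+13+13=50 → 288/338 = 0.8521
Weighted-recall = Σ (supportᵢ/N)·recallᵢ with N=1308: (139/1308)·0.8777 + (342/1308)·0.9474 + (330/1308)·0.8000 + (159/1308)·0.3962 + (338/1308)·0.8521 = 0.811

0.811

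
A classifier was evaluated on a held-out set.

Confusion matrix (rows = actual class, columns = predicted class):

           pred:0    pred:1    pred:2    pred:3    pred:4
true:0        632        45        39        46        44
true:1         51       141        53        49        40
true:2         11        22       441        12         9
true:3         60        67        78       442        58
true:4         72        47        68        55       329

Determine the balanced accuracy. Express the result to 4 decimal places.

Balanced accuracy = mean of per-class recall.
  0: recall = 632/806 = 0.78412
  1: recall = 141/334 = 0.42216
  2: recall = 441/495 = 0.89091
  3: recall = 442/705 = 0.62695
  4: recall = 329/571 = 0.57618
Mean = (0.78412 + 0.42216 + 0.89091 + 0.62695 + 0.57618) / 5 = 0.6601

0.6601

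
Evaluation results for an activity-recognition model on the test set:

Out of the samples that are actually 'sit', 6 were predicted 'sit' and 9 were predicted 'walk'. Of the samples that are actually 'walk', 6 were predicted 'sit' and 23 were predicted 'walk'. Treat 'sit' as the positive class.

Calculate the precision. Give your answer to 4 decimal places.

0.5000

Precision = TP/(TP+FP) = 6/(6+6) = 6/12 = 0.5000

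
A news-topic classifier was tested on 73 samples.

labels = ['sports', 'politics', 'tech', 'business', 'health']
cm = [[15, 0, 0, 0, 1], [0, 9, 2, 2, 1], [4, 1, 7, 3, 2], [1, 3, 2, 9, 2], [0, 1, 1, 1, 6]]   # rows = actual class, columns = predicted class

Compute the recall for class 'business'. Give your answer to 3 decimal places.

One-vs-rest for 'business': TP = diagonal; FP = other classes predicted 'business'; FN = 'business' predicted as other.
recall = TP/(TP+FN).
business: TP=9, FN=1+3+2+2=8 → 9/17 = 0.5294

0.529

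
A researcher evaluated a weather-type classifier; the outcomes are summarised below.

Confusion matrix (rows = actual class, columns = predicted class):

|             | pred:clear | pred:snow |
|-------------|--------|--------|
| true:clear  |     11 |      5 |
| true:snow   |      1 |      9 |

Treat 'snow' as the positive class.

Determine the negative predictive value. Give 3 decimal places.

0.917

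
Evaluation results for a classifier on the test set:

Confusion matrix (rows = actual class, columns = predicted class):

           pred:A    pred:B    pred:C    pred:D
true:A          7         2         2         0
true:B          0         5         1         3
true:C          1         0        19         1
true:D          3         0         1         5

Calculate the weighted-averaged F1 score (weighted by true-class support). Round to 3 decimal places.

0.715

Per-class F1 score (2·TP/(2·TP+FP+FN)):
  A: TP=7, FP=0+1+3=4, FN=2+2+0=4 → 14/22 = 0.6364
  B: TP=5, FP=2+0+0=2, FN=0+1+3=4 → 10/16 = 0.6250
  C: TP=19, FP=2+1+1=4, FN=1+0+1=2 → 38/44 = 0.8636
  D: TP=5, FP=0+3+1=4, FN=3+0+1=4 → 10/18 = 0.5556
Weighted-F1 score = Σ (supportᵢ/N)·F1 scoreᵢ with N=50: (11/50)·0.6364 + (9/50)·0.6250 + (21/50)·0.8636 + (9/50)·0.5556 = 0.715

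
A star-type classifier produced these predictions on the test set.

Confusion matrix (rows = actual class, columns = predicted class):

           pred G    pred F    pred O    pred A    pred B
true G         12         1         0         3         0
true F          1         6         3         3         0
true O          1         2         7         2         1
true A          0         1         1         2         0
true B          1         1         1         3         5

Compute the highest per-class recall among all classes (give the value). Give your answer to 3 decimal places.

Per-class recall (TP/(TP+FN)):
  G: TP=12, FN=1+0+3+0=4 → 12/16 = 0.7500
  F: TP=6, FN=1+3+3+0=7 → 6/13 = 0.4615
  O: TP=7, FN=1+2+2+1=6 → 7/13 = 0.5385
  A: TP=2, FN=0+1+1+0=2 → 2/4 = 0.5000
  B: TP=5, FN=1+1+1+3=6 → 5/11 = 0.4545
Highest is class 'G' with recall = 0.750.

0.750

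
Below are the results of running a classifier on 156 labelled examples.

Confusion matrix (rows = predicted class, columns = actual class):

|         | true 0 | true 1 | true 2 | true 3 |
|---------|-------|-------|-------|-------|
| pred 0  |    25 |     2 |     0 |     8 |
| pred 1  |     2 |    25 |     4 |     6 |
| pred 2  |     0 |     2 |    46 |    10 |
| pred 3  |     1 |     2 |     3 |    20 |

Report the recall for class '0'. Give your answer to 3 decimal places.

0.893

One-vs-rest for '0': TP = diagonal; FP = other classes predicted '0'; FN = '0' predicted as other.
recall = TP/(TP+FN).
0: TP=25, FN=2+0+1=3 → 25/28 = 0.8929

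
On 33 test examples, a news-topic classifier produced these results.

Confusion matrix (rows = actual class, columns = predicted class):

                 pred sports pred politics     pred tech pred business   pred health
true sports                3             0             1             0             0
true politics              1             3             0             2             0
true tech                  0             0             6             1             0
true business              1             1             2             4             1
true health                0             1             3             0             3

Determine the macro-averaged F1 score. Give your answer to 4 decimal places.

0.5778

Per-class F1 score (2·TP/(2·TP+FP+FN)):
  sports: TP=3, FP=1+0+1+0=2, FN=0+1+0+0=1 → 6/9 = 0.66667
  politics: TP=3, FP=0+0+1+1=2, FN=1+0+2+0=3 → 6/11 = 0.54545
  tech: TP=6, FP=1+0+2+3=6, FN=0+0+1+0=1 → 12/19 = 0.63158
  business: TP=4, FP=0+2+1+0=3, FN=1+1+2+1=5 → 8/16 = 0.50000
  health: TP=3, FP=0+0+0+1=1, FN=0+1+3+0=4 → 6/11 = 0.54545
Macro-F1 score = mean = (0.66667 + 0.54545 + 0.63158 + 0.50000 + 0.54545) / 5 = 0.5778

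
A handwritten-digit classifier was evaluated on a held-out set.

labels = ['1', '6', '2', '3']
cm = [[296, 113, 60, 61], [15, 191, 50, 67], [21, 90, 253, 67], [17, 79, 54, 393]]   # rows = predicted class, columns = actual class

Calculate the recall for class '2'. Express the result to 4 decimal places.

0.6067

recall = TP/(TP+FN).
2: TP=253, FN=60+50+54=164 → 253/417 = 0.60671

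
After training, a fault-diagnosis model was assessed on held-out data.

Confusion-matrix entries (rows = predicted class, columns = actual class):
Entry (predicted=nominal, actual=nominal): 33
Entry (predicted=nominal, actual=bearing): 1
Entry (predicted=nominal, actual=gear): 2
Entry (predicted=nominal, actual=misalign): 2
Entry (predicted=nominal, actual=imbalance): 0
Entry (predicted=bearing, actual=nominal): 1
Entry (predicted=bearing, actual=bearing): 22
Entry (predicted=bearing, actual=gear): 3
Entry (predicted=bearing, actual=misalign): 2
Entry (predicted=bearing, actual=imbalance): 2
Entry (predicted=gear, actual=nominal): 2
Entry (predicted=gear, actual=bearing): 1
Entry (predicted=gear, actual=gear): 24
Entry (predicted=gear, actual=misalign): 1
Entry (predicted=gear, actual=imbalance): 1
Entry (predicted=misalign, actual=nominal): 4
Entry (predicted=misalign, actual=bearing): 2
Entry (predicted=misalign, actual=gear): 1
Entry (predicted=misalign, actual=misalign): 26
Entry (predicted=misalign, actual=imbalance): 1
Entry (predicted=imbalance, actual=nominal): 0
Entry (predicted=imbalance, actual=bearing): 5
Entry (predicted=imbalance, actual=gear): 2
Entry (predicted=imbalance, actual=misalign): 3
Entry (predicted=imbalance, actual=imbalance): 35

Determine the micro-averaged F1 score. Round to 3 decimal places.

0.795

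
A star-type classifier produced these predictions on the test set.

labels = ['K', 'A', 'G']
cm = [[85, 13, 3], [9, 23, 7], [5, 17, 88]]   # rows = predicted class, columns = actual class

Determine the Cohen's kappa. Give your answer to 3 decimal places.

0.660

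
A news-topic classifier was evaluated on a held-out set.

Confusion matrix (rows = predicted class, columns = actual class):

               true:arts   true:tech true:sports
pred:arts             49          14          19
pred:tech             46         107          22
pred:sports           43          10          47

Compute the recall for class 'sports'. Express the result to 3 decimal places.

One-vs-rest for 'sports': TP = diagonal; FP = other classes predicted 'sports'; FN = 'sports' predicted as other.
recall = TP/(TP+FN).
sports: TP=47, FN=19+22=41 → 47/88 = 0.5341

0.534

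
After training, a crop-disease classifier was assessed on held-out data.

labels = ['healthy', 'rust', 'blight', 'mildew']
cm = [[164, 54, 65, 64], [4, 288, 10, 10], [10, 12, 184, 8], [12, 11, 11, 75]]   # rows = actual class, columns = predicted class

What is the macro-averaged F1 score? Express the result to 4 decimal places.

Per-class F1 score (2·TP/(2·TP+FP+FN)):
  healthy: TP=164, FP=4+10+12=26, FN=54+65+64=183 → 328/537 = 0.61080
  rust: TP=288, FP=54+12+11=77, FN=4+10+10=24 → 576/677 = 0.85081
  blight: TP=184, FP=65+10+11=86, FN=10+12+8=30 → 368/484 = 0.76033
  mildew: TP=75, FP=64+10+8=82, FN=12+11+11=34 → 150/266 = 0.56391
Macro-F1 score = mean = (0.61080 + 0.85081 + 0.76033 + 0.56391) / 4 = 0.6965

0.6965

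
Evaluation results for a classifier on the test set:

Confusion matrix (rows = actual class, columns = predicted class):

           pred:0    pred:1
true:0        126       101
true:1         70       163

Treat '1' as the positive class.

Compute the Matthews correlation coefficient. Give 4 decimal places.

0.2574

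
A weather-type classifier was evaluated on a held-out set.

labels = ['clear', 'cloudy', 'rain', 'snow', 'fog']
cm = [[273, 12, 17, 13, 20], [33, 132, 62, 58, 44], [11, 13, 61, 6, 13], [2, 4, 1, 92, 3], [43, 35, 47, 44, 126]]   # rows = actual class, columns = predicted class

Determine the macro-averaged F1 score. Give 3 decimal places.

0.558

Per-class F1 score (2·TP/(2·TP+FP+FN)):
  clear: TP=273, FP=33+11+2+43=89, FN=12+17+13+20=62 → 546/697 = 0.7834
  cloudy: TP=132, FP=12+13+4+35=64, FN=33+62+58+44=197 → 264/525 = 0.5029
  rain: TP=61, FP=17+62+1+47=127, FN=11+13+6+13=43 → 122/292 = 0.4178
  snow: TP=92, FP=13+58+6+44=121, FN=2+4+1+3=10 → 184/315 = 0.5841
  fog: TP=126, FP=20+44+13+3=80, FN=43+35+47+44=169 → 252/501 = 0.5030
Macro-F1 score = mean = (0.7834 + 0.5029 + 0.4178 + 0.5841 + 0.5030) / 5 = 0.558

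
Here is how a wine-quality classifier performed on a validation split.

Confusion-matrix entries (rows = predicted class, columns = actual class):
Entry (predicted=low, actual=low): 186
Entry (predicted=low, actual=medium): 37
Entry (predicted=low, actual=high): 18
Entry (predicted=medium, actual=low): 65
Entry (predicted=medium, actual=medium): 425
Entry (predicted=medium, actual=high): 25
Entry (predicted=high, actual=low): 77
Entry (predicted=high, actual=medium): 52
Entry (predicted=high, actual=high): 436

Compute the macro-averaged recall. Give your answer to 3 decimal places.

0.768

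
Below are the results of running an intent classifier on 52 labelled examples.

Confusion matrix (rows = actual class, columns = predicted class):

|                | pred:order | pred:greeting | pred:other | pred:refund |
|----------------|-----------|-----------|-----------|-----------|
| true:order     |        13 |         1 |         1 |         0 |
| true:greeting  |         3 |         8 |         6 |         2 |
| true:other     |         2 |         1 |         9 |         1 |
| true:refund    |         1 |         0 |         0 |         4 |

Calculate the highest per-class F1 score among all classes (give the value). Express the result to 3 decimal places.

Per-class F1 score (2·TP/(2·TP+FP+FN)):
  order: TP=13, FP=3+2+1=6, FN=1+1+0=2 → 26/34 = 0.7647
  greeting: TP=8, FP=1+1+0=2, FN=3+6+2=11 → 16/29 = 0.5517
  other: TP=9, FP=1+6+0=7, FN=2+1+1=4 → 18/29 = 0.6207
  refund: TP=4, FP=0+2+1=3, FN=1+0+0=1 → 8/12 = 0.6667
Highest is class 'order' with F1 score = 0.765.

0.765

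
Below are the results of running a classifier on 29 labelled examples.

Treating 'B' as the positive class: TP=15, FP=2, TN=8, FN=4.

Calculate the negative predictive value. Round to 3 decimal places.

NPV = TN/(TN+FN) = 8/(8+4) = 0.667

0.667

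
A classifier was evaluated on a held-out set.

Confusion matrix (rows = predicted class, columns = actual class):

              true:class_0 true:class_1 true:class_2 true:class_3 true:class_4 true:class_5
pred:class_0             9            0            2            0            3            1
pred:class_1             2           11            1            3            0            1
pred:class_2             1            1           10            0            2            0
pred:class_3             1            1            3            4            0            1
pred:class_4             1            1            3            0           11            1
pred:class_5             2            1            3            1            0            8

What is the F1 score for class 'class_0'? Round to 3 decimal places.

0.581

Take TP from the diagonal, FP from the rest of the 'class_0' prediction marginal, FN from the rest of the 'class_0' actual marginal.
F1 score = 2·TP/(2·TP+FP+FN).
class_0: TP=9, FP=0+2+0+3+1=6, FN=2+1+1+1+2=7 → 18/31 = 0.5806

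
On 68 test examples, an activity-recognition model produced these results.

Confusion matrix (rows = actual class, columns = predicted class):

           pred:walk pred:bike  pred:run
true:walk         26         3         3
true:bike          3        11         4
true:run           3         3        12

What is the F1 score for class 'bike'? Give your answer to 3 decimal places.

0.629

Treat 'bike' as positive and all other classes as negative.
F1 score = 2·TP/(2·TP+FP+FN).
bike: TP=11, FP=3+3=6, FN=3+4=7 → 22/35 = 0.6286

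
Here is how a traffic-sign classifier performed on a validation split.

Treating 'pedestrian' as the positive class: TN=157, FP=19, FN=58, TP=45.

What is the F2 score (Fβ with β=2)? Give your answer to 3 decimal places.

0.473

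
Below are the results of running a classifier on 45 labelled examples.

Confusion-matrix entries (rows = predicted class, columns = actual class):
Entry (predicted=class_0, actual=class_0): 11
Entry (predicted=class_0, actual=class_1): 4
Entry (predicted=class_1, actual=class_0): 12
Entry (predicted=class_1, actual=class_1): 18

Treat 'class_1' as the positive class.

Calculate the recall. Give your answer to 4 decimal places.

Recall = TP/(TP+FN) = 18/(18+4) = 18/22 = 0.8182

0.8182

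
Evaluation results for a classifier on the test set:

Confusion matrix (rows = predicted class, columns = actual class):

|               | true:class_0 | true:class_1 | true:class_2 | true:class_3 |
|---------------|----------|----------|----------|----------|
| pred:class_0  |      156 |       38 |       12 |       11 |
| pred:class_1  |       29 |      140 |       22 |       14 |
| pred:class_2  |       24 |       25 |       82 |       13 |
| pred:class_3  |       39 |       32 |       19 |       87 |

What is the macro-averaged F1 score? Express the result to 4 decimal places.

Per-class F1 score (2·TP/(2·TP+FP+FN)):
  class_0: TP=156, FP=38+12+11=61, FN=29+24+39=92 → 312/465 = 0.67097
  class_1: TP=140, FP=29+22+14=65, FN=38+25+32=95 → 280/440 = 0.63636
  class_2: TP=82, FP=24+25+13=62, FN=12+22+19=53 → 164/279 = 0.58781
  class_3: TP=87, FP=39+32+19=90, FN=11+14+13=38 → 174/302 = 0.57616
Macro-F1 score = mean = (0.67097 + 0.63636 + 0.58781 + 0.57616) / 4 = 0.6178

0.6178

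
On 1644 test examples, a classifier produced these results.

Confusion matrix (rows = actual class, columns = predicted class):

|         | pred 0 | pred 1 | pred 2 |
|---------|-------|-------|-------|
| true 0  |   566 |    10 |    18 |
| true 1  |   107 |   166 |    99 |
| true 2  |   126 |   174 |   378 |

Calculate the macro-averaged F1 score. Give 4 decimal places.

0.6390

Per-class F1 score (2·TP/(2·TP+FP+FN)):
  0: TP=566, FP=107+126=233, FN=10+18=28 → 1132/1393 = 0.81263
  1: TP=166, FP=10+174=184, FN=107+99=206 → 332/722 = 0.45983
  2: TP=378, FP=18+99=117, FN=126+174=300 → 756/1173 = 0.64450
Macro-F1 score = mean = (0.81263 + 0.45983 + 0.64450) / 3 = 0.6390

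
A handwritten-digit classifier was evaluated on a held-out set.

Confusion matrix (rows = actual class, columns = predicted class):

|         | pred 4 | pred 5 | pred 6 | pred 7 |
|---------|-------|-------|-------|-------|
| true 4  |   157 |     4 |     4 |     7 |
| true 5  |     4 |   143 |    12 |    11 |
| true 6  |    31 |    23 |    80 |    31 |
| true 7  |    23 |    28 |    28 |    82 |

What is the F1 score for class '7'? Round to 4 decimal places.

F1 score = 2·TP/(2·TP+FP+FN).
7: TP=82, FP=7+11+31=49, FN=23+28+28=79 → 164/292 = 0.56164

0.5616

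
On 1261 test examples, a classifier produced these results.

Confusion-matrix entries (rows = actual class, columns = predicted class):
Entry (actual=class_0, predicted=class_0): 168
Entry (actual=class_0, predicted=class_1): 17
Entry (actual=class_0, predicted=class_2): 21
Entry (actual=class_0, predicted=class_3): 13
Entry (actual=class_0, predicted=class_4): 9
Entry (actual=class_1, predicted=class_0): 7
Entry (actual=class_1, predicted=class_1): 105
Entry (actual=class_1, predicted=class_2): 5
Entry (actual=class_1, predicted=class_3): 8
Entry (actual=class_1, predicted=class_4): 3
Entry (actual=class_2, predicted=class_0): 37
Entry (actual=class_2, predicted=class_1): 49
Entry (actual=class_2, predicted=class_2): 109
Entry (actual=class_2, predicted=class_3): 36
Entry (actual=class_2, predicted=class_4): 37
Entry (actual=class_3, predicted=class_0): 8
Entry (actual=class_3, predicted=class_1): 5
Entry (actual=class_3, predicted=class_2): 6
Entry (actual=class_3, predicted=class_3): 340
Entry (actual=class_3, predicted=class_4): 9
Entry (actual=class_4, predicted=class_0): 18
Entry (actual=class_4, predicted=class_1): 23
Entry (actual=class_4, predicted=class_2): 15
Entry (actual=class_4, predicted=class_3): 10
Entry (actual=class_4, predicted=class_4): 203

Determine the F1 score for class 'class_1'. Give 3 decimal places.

0.642

Treat 'class_1' as positive and all other classes as negative.
F1 score = 2·TP/(2·TP+FP+FN).
class_1: TP=105, FP=17+49+5+23=94, FN=7+5+8+3=23 → 210/327 = 0.6422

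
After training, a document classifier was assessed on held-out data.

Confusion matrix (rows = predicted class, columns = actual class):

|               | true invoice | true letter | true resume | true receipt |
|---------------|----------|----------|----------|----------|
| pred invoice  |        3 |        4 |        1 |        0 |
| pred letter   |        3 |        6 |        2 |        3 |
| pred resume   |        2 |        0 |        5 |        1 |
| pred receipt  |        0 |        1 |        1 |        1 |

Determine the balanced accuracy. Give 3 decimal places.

Balanced accuracy = mean of per-class recall.
  invoice: recall = 3/8 = 0.3750
  letter: recall = 6/11 = 0.5455
  resume: recall = 5/9 = 0.5556
  receipt: recall = 1/5 = 0.2000
Mean = (0.3750 + 0.5455 + 0.5556 + 0.2000) / 4 = 0.419

0.419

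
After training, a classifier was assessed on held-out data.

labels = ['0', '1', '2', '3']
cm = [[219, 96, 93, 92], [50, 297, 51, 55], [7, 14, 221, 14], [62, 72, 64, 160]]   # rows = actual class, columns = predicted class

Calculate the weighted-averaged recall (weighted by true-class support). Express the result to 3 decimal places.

Per-class recall (TP/(TP+FN)):
  0: TP=219, FN=96+93+92=281 → 219/500 = 0.4380
  1: TP=297, FN=50+51+55=156 → 297/453 = 0.6556
  2: TP=221, FN=7+14+14=35 → 221/256 = 0.8633
  3: TP=160, FN=62+72+64=198 → 160/358 = 0.4469
Weighted-recall = Σ (supportᵢ/N)·recallᵢ with N=1567: (500/1567)·0.4380 + (453/1567)·0.6556 + (256/1567)·0.8633 + (358/1567)·0.4469 = 0.572

0.572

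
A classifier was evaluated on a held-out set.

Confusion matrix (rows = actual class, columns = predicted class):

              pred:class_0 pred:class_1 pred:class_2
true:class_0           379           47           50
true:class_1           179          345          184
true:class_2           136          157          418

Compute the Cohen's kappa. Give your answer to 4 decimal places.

0.4075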